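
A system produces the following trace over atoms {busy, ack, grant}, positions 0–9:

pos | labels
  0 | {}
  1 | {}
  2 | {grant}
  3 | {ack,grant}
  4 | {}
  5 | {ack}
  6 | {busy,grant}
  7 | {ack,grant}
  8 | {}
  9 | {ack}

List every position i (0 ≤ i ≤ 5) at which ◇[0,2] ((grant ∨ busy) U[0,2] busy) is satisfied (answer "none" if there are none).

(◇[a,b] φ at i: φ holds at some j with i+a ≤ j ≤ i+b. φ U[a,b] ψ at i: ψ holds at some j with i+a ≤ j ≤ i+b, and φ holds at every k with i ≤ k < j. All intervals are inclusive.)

Evaluate at each i in [0,5]:
  i=0: ✗ (none in [0,2])
  i=1: ✗ (none in [1,3])
  i=2: ✗ (none in [2,4])
  i=3: ✗ (none in [3,5])
  i=4: ✓ (witness j=6)
  i=5: ✓ (witness j=6)

4, 5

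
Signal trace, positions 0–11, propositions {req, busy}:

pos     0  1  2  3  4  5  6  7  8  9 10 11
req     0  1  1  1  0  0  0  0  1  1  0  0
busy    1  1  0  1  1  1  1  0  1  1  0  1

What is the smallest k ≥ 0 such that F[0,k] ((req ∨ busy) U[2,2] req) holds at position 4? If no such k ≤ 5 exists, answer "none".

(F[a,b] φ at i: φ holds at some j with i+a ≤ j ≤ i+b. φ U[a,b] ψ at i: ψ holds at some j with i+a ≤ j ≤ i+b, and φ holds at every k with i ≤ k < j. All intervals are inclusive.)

Scan j = 4,5,… for ((req ∨ busy) U[2,2] req):
  j=4: fails
  j=5: fails
  j=6: fails
  j=7: fails
  j=8: fails
  j=9: fails
No j in [4,9] satisfies it → none.

none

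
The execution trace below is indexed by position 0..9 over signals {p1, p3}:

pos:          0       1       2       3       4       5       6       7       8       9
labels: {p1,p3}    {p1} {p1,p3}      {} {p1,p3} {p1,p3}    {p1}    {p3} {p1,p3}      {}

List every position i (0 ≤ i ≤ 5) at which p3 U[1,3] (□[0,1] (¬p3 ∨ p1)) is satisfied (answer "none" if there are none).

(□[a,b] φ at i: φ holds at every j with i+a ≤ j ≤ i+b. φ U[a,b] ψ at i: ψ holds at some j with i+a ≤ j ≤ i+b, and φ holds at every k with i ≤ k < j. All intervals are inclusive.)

0, 2, 4

Evaluate at each i in [0,5]:
  i=0: ✓ (rhs at j=1; lhs holds on [0,0])
  i=1: ✗ (lhs fails at k=1 before rhs at j=2)
  i=2: ✓ (rhs at j=3; lhs holds on [2,2])
  i=3: ✗ (lhs fails at k=3 before rhs at j=4)
  i=4: ✓ (rhs at j=5; lhs holds on [4,4])
  i=5: ✗ (lhs fails at k=6 before rhs at j=8)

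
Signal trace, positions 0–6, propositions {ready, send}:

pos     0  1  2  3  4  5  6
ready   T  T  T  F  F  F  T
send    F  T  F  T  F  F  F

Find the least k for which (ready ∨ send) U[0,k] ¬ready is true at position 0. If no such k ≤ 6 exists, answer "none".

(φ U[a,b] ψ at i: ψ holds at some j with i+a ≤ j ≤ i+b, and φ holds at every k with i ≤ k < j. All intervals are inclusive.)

3

Need earliest j ≥ 0 with ¬ready, and (ready ∨ send) at every k in [0,j-1].
  j=0: rhs fails.
  j=1: rhs fails.
  j=2: rhs fails.
  j=3: rhs holds; lhs holds on [0,2]. k = 3.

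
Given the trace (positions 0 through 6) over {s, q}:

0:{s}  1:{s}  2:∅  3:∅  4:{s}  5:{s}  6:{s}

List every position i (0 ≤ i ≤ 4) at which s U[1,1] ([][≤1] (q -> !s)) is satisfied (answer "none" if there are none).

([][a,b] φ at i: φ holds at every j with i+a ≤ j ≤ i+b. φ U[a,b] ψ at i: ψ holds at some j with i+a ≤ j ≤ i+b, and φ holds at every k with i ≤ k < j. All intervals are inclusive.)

0, 1, 4

Evaluate at each i in [0,4]:
  i=0: ✓ (rhs at j=1; lhs holds on [0,0])
  i=1: ✓ (rhs at j=2; lhs holds on [1,1])
  i=2: ✗ (lhs fails at k=2 before rhs at j=3)
  i=3: ✗ (lhs fails at k=3 before rhs at j=4)
  i=4: ✓ (rhs at j=5; lhs holds on [4,4])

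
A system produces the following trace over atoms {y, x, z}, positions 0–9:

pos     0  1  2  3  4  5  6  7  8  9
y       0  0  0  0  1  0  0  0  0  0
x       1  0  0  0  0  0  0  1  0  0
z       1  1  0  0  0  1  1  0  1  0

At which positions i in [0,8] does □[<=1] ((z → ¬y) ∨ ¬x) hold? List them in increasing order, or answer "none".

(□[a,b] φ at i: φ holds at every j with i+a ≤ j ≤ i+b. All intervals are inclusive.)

0, 1, 2, 3, 4, 5, 6, 7, 8

Evaluate at each i in [0,8]:
  i=0: ✓ (all of [0,1])
  i=1: ✓ (all of [1,2])
  i=2: ✓ (all of [2,3])
  i=3: ✓ (all of [3,4])
  i=4: ✓ (all of [4,5])
  i=5: ✓ (all of [5,6])
  i=6: ✓ (all of [6,7])
  i=7: ✓ (all of [7,8])
  i=8: ✓ (all of [8,9])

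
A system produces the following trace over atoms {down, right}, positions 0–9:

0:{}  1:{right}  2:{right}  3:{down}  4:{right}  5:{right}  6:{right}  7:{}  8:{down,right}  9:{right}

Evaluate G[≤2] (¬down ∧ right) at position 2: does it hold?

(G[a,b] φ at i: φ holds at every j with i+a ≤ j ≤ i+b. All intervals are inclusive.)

No

Check (¬down ∧ right) at every j in [2,4]:
  j=2: true
  j=3: false
  j=4: true
Fails at j=3 → formula fails.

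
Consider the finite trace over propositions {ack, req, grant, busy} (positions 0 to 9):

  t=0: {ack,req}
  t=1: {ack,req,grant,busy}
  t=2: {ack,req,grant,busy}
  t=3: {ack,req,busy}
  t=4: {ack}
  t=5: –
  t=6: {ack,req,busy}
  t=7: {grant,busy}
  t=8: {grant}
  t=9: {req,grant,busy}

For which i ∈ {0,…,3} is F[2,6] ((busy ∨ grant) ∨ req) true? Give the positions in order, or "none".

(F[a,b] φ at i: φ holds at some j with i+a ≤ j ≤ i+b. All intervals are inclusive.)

0, 1, 2, 3

Evaluate at each i in [0,3]:
  i=0: ✓ (witness j=2)
  i=1: ✓ (witness j=3)
  i=2: ✓ (witness j=6)
  i=3: ✓ (witness j=6)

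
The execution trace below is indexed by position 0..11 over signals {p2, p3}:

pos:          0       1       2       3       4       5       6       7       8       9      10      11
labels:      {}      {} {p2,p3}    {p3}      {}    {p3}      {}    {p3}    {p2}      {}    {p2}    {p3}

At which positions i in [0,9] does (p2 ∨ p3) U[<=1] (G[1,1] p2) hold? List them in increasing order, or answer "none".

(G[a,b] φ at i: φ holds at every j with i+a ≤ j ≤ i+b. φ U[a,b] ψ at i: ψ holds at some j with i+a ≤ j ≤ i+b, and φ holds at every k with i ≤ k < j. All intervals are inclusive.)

Evaluate at each i in [0,9]:
  i=0: ✗ (lhs fails at k=0 before rhs at j=1)
  i=1: ✓ (rhs at j=1)
  i=2: ✗ (no rhs in [2,3])
  i=3: ✗ (no rhs in [3,4])
  i=4: ✗ (no rhs in [4,5])
  i=5: ✗ (no rhs in [5,6])
  i=6: ✗ (lhs fails at k=6 before rhs at j=7)
  i=7: ✓ (rhs at j=7)
  i=8: ✓ (rhs at j=9; lhs holds on [8,8])
  i=9: ✓ (rhs at j=9)

1, 7, 8, 9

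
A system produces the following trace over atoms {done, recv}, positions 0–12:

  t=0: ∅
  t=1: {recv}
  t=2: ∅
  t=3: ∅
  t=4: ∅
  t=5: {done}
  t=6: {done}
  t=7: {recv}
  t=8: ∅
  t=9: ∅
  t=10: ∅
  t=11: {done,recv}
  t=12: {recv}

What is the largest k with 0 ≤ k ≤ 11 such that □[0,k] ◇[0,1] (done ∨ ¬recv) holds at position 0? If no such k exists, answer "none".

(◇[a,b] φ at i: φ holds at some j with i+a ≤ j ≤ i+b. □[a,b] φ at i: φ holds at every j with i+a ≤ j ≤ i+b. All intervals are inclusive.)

◇[0,1] (done ∨ ¬recv) must hold from j=0 onward; find where it first fails.
  j=0: holds
  j=1: holds
  j=2: holds
  j=3: holds
  j=4: holds
  j=5: holds
  j=6: holds
  j=7: holds
  j=8: holds
  j=9: holds
  j=10: holds
  j=11: holds
Holds through j=11; largest k = 11.

11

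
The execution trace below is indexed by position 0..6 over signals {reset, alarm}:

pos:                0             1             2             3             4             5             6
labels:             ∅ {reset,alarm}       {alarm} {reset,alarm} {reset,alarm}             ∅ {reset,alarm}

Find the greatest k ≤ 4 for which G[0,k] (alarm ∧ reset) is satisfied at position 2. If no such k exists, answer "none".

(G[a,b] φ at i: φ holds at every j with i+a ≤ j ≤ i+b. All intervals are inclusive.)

none

(alarm ∧ reset) must hold from j=2 onward; find where it first fails.
  j=2: fails → no k works.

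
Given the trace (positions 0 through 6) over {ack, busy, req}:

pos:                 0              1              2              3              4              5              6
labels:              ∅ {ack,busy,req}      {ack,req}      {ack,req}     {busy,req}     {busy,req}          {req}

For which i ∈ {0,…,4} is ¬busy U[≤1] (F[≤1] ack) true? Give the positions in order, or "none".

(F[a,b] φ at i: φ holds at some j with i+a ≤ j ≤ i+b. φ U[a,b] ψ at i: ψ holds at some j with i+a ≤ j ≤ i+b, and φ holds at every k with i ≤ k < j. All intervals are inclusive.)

0, 1, 2, 3

Evaluate at each i in [0,4]:
  i=0: ✓ (rhs at j=0)
  i=1: ✓ (rhs at j=1)
  i=2: ✓ (rhs at j=2)
  i=3: ✓ (rhs at j=3)
  i=4: ✗ (no rhs in [4,5])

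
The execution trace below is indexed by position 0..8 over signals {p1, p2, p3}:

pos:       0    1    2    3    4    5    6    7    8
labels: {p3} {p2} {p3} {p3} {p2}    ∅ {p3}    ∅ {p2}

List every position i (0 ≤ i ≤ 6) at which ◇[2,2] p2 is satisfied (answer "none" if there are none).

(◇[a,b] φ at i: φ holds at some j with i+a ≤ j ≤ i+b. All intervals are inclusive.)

2, 6

Evaluate at each i in [0,6]:
  i=0: ✗ (none in [2,2])
  i=1: ✗ (none in [3,3])
  i=2: ✓ (witness j=4)
  i=3: ✗ (none in [5,5])
  i=4: ✗ (none in [6,6])
  i=5: ✗ (none in [7,7])
  i=6: ✓ (witness j=8)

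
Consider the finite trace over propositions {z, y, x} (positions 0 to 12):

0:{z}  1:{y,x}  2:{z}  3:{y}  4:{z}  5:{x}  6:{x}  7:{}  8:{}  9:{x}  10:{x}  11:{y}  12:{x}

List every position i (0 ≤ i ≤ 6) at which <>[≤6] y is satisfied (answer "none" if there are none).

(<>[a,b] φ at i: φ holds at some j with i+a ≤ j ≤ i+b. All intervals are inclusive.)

Evaluate at each i in [0,6]:
  i=0: ✓ (witness j=1)
  i=1: ✓ (witness j=1)
  i=2: ✓ (witness j=3)
  i=3: ✓ (witness j=3)
  i=4: ✗ (none in [4,10])
  i=5: ✓ (witness j=11)
  i=6: ✓ (witness j=11)

0, 1, 2, 3, 5, 6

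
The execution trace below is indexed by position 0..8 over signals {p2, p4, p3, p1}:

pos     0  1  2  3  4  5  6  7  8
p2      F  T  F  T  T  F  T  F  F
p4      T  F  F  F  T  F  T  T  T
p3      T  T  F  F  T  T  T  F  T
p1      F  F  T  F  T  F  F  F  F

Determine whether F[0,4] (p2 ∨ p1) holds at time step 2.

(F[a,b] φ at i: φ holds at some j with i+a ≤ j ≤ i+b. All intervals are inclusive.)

Check (p2 ∨ p1) at each j in [2,6]:
  j=2: true
  j=3: true
  j=4: true
  j=5: false
  j=6: true
Found at j=2 → formula holds.

Yes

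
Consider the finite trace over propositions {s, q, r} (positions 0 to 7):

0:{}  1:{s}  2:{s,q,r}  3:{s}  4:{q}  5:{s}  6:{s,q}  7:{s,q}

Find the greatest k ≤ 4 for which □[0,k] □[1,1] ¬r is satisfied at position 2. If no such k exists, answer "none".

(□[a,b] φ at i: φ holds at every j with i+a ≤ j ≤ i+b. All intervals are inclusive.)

4

□[1,1] ¬r must hold from j=2 onward; find where it first fails.
  j=2: holds
  j=3: holds
  j=4: holds
  j=5: holds
  j=6: holds
Holds through j=6; largest k = 4.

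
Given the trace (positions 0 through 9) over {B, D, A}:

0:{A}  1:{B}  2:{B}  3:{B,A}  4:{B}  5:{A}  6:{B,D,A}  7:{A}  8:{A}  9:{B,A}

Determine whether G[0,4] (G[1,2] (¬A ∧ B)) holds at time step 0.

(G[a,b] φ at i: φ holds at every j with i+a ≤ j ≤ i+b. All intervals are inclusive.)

Check G[1,2] (¬A ∧ B) at every j in [0,4]:
  j=0: holds on [1,2]
  j=1: fails at 3
  j=2: fails at 3
  j=3: fails at 5
  j=4: fails at 5
Fails at j=1 → formula fails.

No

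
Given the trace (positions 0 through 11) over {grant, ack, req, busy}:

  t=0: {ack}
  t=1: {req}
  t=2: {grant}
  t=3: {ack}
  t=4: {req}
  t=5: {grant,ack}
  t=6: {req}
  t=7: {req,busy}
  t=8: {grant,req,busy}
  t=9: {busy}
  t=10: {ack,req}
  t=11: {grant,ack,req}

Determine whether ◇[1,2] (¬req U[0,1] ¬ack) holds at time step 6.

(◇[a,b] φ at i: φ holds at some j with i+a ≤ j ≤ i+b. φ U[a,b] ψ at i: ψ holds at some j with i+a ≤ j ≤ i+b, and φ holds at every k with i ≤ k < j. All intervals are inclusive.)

Holds

Check (¬req U[0,1] ¬ack) at each j in [7,8]:
  j=7: holds
  j=8: holds
Found at j=7 → formula holds.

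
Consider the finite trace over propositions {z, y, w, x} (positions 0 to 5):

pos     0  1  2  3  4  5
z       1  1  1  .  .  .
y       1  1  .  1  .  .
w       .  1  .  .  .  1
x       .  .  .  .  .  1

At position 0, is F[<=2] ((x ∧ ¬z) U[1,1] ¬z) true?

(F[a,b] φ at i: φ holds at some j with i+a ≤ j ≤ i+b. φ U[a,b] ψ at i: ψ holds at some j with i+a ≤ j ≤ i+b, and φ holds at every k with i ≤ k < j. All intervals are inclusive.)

No

Check ((x ∧ ¬z) U[1,1] ¬z) at each j in [0,2]:
  j=0: fails
  j=1: fails
  j=2: fails
No position in the window satisfies it → formula fails.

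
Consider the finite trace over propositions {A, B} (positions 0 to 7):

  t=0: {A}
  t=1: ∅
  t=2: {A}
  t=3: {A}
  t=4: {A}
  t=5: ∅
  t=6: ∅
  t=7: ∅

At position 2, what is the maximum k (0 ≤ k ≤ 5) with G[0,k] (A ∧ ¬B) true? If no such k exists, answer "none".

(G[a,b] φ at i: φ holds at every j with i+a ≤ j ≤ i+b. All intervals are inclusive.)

(A ∧ ¬B) must hold from j=2 onward; find where it first fails.
  j=2: holds
  j=3: holds
  j=4: holds
  j=5: fails
Holds on [2,4], so largest k = 2.

2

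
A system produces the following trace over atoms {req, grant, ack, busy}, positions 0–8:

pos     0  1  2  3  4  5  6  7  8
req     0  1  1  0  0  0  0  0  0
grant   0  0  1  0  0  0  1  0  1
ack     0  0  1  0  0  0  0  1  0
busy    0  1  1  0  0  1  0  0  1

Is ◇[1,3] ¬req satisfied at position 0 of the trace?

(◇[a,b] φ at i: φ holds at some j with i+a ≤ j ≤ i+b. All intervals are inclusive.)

Holds

Check ¬req at each j in [1,3]:
  j=1: false
  j=2: false
  j=3: true
Found at j=3 → formula holds.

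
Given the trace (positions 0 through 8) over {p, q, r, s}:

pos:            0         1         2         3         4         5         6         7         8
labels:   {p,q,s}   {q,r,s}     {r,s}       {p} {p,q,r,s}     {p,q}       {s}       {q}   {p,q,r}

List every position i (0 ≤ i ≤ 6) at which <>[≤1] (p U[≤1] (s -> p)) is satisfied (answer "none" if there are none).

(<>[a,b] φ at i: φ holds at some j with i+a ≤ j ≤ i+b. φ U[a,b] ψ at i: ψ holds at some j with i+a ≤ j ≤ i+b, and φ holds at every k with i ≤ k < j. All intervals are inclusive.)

Evaluate at each i in [0,6]:
  i=0: ✓ (witness j=0)
  i=1: ✗ (none in [1,2])
  i=2: ✓ (witness j=3)
  i=3: ✓ (witness j=3)
  i=4: ✓ (witness j=4)
  i=5: ✓ (witness j=5)
  i=6: ✓ (witness j=7)

0, 2, 3, 4, 5, 6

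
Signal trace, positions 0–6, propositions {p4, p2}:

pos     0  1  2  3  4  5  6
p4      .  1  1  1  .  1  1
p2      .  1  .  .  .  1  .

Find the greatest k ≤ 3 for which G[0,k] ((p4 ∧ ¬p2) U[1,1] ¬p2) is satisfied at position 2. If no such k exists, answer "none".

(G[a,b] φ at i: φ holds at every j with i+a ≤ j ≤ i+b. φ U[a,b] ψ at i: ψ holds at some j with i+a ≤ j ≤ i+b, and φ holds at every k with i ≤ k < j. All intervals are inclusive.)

((p4 ∧ ¬p2) U[1,1] ¬p2) must hold from j=2 onward; find where it first fails.
  j=2: holds
  j=3: holds
  j=4: fails
Holds on [2,3], so largest k = 1.

1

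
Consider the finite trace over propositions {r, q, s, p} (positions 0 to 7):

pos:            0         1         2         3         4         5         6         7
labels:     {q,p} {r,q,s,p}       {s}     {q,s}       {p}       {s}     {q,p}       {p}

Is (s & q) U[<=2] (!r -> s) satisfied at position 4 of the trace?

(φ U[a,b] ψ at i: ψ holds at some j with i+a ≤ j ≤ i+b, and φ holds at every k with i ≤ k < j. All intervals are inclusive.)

Does not hold

Need some j in [4,6] with (!r -> s), and (s & q) at every k in [4,j-1].
  j=4: (!r -> s) false.
  j=5: (!r -> s) holds, but (s & q) fails at k=4 → not this j.
  j=6: (!r -> s) false.
No j in the window works → until fails.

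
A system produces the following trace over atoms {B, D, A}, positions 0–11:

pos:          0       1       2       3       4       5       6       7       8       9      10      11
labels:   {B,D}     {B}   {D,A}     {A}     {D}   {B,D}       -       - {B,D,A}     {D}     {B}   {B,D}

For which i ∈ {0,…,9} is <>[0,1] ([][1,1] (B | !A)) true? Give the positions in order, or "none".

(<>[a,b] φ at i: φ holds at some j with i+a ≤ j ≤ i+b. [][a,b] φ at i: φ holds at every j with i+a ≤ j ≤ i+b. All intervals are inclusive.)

Evaluate at each i in [0,9]:
  i=0: ✓ (witness j=0)
  i=1: ✗ (none in [1,2])
  i=2: ✓ (witness j=3)
  i=3: ✓ (witness j=3)
  i=4: ✓ (witness j=4)
  i=5: ✓ (witness j=5)
  i=6: ✓ (witness j=6)
  i=7: ✓ (witness j=7)
  i=8: ✓ (witness j=8)
  i=9: ✓ (witness j=9)

0, 2, 3, 4, 5, 6, 7, 8, 9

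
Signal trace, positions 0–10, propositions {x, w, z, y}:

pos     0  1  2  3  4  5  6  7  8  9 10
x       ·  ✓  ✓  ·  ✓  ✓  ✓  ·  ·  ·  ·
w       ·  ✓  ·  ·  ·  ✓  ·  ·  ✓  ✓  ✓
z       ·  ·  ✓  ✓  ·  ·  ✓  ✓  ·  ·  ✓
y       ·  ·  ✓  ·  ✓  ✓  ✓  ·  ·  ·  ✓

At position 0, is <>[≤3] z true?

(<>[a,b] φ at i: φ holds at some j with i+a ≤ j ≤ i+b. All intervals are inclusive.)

Check z at each j in [0,3]:
  j=0: false
  j=1: false
  j=2: true
  j=3: true
Found at j=2 → formula holds.

True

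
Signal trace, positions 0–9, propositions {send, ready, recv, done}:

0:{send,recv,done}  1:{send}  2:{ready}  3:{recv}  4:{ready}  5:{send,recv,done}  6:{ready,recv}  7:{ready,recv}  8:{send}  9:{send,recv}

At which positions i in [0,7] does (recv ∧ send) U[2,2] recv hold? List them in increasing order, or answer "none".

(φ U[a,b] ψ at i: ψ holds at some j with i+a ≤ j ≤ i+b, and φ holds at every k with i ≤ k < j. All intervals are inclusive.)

Evaluate at each i in [0,7]:
  i=0: ✗ (no rhs in [2,2])
  i=1: ✗ (lhs fails at k=1 before rhs at j=3)
  i=2: ✗ (no rhs in [4,4])
  i=3: ✗ (lhs fails at k=3 before rhs at j=5)
  i=4: ✗ (lhs fails at k=4 before rhs at j=6)
  i=5: ✗ (lhs fails at k=6 before rhs at j=7)
  i=6: ✗ (no rhs in [8,8])
  i=7: ✗ (lhs fails at k=7 before rhs at j=9)

none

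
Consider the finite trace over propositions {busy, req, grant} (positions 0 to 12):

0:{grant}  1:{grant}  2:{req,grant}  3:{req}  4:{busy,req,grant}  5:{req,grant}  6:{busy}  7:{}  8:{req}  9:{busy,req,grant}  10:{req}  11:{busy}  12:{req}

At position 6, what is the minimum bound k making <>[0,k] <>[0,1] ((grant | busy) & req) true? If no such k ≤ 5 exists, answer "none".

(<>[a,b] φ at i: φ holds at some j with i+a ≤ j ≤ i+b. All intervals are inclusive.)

Scan j = 6,7,… for <>[0,1] ((grant | busy) & req):
  j=6: fails
  j=7: fails
  j=8: holds
First hit at j=8, so smallest k = 8-6 = 2.

2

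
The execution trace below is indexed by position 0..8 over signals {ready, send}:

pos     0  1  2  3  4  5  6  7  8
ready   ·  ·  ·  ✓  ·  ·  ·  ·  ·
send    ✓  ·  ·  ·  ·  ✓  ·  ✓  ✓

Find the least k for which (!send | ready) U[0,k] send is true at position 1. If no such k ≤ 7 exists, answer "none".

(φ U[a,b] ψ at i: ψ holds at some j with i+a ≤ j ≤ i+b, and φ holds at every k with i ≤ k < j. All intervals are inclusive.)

4

Need earliest j ≥ 1 with send, and (!send | ready) at every k in [1,j-1].
  j=1: rhs fails.
  j=2: rhs fails.
  j=3: rhs fails.
  j=4: rhs fails.
  j=5: rhs holds; lhs holds on [1,4]. k = 4.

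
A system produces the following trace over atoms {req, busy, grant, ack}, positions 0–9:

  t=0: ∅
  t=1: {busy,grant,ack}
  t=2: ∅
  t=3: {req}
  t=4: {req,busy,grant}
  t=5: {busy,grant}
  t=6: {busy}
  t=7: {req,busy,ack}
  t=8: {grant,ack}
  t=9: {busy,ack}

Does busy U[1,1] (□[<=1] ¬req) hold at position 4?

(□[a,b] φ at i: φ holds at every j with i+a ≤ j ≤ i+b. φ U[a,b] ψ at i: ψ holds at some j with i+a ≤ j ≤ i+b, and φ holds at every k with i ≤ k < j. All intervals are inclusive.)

Yes

Need some j in [5,5] with □[<=1] ¬req, and busy at every k in [4,j-1].
  j=5: □[<=1] ¬req holds; busy holds at every k in [4,4] → satisfied.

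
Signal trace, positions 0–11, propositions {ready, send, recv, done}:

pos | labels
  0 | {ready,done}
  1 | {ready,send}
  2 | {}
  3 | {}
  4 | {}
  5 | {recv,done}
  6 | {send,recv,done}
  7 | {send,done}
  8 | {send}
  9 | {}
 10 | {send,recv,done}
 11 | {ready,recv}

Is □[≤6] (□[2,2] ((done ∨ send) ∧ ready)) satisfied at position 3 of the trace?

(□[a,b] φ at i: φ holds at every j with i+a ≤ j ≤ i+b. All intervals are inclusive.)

Does not hold

Check □[2,2] ((done ∨ send) ∧ ready) at every j in [3,9]:
  j=3: fails at 5
  j=4: fails at 6
  j=5: fails at 7
  j=6: fails at 8
  j=7: fails at 9
  j=8: fails at 10
  j=9: fails at 11
Fails at j=3 → formula fails.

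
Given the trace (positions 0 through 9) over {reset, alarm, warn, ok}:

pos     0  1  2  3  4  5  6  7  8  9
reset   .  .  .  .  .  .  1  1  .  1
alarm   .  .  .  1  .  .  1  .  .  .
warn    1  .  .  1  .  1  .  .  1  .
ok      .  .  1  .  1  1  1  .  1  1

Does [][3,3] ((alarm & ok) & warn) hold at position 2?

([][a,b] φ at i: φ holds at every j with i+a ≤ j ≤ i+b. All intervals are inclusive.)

Check ((alarm & ok) & warn) at every j in [5,5]:
  j=5: false
Fails at j=5 → formula fails.

False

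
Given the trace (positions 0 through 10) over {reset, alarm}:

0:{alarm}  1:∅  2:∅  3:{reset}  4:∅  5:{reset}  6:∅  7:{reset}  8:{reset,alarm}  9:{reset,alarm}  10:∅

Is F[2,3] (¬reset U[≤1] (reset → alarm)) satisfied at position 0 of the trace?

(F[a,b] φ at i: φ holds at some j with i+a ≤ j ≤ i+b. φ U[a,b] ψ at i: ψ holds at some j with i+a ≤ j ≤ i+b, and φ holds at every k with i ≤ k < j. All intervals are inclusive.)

Yes

Check (¬reset U[≤1] (reset → alarm)) at each j in [2,3]:
  j=2: holds
  j=3: fails
Found at j=2 → formula holds.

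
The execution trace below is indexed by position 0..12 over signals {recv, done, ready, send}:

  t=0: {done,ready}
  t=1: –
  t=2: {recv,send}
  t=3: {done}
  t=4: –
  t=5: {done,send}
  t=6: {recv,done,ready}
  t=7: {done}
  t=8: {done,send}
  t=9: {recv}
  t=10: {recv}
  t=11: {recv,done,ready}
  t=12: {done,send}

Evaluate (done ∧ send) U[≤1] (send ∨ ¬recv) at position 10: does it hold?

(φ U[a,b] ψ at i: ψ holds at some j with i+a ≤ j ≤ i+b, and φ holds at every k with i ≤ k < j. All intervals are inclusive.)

Need some j in [10,11] with (send ∨ ¬recv), and (done ∧ send) at every k in [10,j-1].
  j=10: (send ∨ ¬recv) false.
  j=11: (send ∨ ¬recv) false.
No j in the window works → until fails.

No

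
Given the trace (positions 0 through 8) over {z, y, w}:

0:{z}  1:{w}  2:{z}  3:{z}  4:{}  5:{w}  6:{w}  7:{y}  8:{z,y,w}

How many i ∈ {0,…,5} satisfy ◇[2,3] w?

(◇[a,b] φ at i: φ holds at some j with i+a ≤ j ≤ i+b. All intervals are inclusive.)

4

Evaluate at each i in [0,5]:
  i=0: ✗ (none in [2,3])
  i=1: ✗ (none in [3,4])
  i=2: ✓ (witness j=5)
  i=3: ✓ (witness j=5)
  i=4: ✓ (witness j=6)
  i=5: ✓ (witness j=8)
Positions where it holds: {2, 3, 4, 5} → 4.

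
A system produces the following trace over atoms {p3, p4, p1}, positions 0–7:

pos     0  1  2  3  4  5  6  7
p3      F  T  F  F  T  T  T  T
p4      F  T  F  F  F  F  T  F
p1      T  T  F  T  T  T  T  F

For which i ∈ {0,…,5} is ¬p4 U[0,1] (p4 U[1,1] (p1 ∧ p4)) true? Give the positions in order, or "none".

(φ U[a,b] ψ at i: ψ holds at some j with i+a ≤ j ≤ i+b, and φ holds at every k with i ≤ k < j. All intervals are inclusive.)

none

Evaluate at each i in [0,5]:
  i=0: ✗ (no rhs in [0,1])
  i=1: ✗ (no rhs in [1,2])
  i=2: ✗ (no rhs in [2,3])
  i=3: ✗ (no rhs in [3,4])
  i=4: ✗ (no rhs in [4,5])
  i=5: ✗ (no rhs in [5,6])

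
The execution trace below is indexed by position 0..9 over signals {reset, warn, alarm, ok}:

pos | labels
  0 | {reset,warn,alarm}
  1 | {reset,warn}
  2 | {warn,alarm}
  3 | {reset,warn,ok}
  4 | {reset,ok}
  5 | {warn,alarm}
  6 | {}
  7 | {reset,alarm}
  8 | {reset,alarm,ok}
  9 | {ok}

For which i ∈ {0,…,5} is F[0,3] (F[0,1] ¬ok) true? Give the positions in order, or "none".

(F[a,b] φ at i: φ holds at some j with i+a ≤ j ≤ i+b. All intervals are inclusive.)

0, 1, 2, 3, 4, 5

Evaluate at each i in [0,5]:
  i=0: ✓ (witness j=0)
  i=1: ✓ (witness j=1)
  i=2: ✓ (witness j=2)
  i=3: ✓ (witness j=4)
  i=4: ✓ (witness j=4)
  i=5: ✓ (witness j=5)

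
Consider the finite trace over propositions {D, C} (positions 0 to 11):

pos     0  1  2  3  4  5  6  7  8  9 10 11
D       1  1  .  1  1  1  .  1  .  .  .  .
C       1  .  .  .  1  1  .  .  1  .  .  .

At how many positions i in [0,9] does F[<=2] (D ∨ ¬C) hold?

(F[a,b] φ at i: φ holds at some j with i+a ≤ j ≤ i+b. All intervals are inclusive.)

10

Evaluate at each i in [0,9]:
  i=0: ✓ (witness j=0)
  i=1: ✓ (witness j=1)
  i=2: ✓ (witness j=2)
  i=3: ✓ (witness j=3)
  i=4: ✓ (witness j=4)
  i=5: ✓ (witness j=5)
  i=6: ✓ (witness j=6)
  i=7: ✓ (witness j=7)
  i=8: ✓ (witness j=9)
  i=9: ✓ (witness j=9)
Positions where it holds: {0, 1, 2, 3, 4, 5, 6, 7, 8, 9} → 10.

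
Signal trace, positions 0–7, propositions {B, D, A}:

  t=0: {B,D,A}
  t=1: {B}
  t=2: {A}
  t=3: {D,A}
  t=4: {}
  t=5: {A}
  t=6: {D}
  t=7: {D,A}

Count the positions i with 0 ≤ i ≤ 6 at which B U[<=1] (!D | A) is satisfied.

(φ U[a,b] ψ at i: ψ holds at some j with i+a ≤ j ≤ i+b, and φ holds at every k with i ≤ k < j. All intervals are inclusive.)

6

Evaluate at each i in [0,6]:
  i=0: ✓ (rhs at j=0)
  i=1: ✓ (rhs at j=1)
  i=2: ✓ (rhs at j=2)
  i=3: ✓ (rhs at j=3)
  i=4: ✓ (rhs at j=4)
  i=5: ✓ (rhs at j=5)
  i=6: ✗ (lhs fails at k=6 before rhs at j=7)
Positions where it holds: {0, 1, 2, 3, 4, 5} → 6.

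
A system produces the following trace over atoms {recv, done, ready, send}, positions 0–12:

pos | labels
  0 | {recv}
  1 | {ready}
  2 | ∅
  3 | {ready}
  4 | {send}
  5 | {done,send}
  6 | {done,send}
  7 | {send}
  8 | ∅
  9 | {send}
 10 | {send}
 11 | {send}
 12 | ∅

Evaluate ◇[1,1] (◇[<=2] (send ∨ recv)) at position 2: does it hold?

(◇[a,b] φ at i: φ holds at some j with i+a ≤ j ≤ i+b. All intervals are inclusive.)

Check ◇[<=2] (send ∨ recv) at each j in [3,3]:
  j=3: holds (witness at 4)
Found at j=3 → formula holds.

Yes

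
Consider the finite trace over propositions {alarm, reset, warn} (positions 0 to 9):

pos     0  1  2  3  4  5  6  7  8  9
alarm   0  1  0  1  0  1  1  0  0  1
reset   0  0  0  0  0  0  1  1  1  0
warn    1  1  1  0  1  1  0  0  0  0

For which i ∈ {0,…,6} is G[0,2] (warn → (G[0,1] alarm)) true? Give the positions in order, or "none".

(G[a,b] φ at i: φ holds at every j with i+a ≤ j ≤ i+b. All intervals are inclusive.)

5, 6

Evaluate at each i in [0,6]:
  i=0: ✗ (fails at j=0)
  i=1: ✗ (fails at j=1)
  i=2: ✗ (fails at j=2)
  i=3: ✗ (fails at j=4)
  i=4: ✗ (fails at j=4)
  i=5: ✓ (all of [5,7])
  i=6: ✓ (all of [6,8])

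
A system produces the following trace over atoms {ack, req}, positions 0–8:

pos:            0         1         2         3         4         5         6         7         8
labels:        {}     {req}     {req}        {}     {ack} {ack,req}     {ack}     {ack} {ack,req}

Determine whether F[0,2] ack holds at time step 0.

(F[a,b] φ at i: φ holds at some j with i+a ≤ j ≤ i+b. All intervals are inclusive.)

Check ack at each j in [0,2]:
  j=0: false
  j=1: false
  j=2: false
No position in the window satisfies it → formula fails.

Does not hold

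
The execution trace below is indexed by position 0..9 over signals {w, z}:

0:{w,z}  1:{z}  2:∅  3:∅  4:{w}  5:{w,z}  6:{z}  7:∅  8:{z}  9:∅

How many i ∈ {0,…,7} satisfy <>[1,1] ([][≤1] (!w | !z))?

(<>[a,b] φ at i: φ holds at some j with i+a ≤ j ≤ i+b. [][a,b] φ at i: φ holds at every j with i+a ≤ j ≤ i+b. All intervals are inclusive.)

6

Evaluate at each i in [0,7]:
  i=0: ✓ (witness j=1)
  i=1: ✓ (witness j=2)
  i=2: ✓ (witness j=3)
  i=3: ✗ (none in [4,4])
  i=4: ✗ (none in [5,5])
  i=5: ✓ (witness j=6)
  i=6: ✓ (witness j=7)
  i=7: ✓ (witness j=8)
Positions where it holds: {0, 1, 2, 5, 6, 7} → 6.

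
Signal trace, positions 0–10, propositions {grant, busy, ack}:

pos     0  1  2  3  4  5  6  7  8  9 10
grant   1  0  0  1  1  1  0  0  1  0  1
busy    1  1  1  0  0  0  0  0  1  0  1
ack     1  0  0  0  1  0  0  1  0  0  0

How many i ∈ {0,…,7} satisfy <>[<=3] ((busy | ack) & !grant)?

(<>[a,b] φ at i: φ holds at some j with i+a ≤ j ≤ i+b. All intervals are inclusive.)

Evaluate at each i in [0,7]:
  i=0: ✓ (witness j=1)
  i=1: ✓ (witness j=1)
  i=2: ✓ (witness j=2)
  i=3: ✗ (none in [3,6])
  i=4: ✓ (witness j=7)
  i=5: ✓ (witness j=7)
  i=6: ✓ (witness j=7)
  i=7: ✓ (witness j=7)
Positions where it holds: {0, 1, 2, 4, 5, 6, 7} → 7.

7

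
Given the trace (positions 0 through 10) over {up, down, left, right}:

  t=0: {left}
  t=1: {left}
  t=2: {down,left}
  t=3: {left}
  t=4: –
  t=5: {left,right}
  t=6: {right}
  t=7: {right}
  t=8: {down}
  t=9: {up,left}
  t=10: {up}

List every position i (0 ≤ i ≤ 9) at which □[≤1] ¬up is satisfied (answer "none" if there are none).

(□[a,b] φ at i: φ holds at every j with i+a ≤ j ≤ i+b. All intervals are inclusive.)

Evaluate at each i in [0,9]:
  i=0: ✓ (all of [0,1])
  i=1: ✓ (all of [1,2])
  i=2: ✓ (all of [2,3])
  i=3: ✓ (all of [3,4])
  i=4: ✓ (all of [4,5])
  i=5: ✓ (all of [5,6])
  i=6: ✓ (all of [6,7])
  i=7: ✓ (all of [7,8])
  i=8: ✗ (fails at j=9)
  i=9: ✗ (fails at j=9)

0, 1, 2, 3, 4, 5, 6, 7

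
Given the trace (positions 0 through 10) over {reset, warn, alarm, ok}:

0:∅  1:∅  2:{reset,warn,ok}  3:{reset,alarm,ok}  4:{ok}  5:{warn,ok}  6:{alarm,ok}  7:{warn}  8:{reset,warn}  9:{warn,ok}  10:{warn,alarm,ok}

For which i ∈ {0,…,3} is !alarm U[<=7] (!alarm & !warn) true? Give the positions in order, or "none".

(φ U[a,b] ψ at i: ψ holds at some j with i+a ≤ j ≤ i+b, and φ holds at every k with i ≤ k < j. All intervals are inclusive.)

0, 1

Evaluate at each i in [0,3]:
  i=0: ✓ (rhs at j=0)
  i=1: ✓ (rhs at j=1)
  i=2: ✗ (lhs fails at k=3 before rhs at j=4)
  i=3: ✗ (lhs fails at k=3 before rhs at j=4)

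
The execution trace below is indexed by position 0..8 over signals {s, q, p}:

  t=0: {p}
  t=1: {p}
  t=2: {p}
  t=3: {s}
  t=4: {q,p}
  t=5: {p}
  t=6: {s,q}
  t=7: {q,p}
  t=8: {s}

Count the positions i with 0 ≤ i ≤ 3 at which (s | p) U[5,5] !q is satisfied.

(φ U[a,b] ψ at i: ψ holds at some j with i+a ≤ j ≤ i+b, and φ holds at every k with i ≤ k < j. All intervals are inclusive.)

Evaluate at each i in [0,3]:
  i=0: ✓ (rhs at j=5; lhs holds on [0,4])
  i=1: ✗ (no rhs in [6,6])
  i=2: ✗ (no rhs in [7,7])
  i=3: ✓ (rhs at j=8; lhs holds on [3,7])
Positions where it holds: {0, 3} → 2.

2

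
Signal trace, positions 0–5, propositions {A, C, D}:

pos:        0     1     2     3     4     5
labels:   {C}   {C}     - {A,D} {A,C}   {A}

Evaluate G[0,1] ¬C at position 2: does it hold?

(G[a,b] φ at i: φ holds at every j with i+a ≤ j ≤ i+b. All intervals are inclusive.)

Check ¬C at every j in [2,3]:
  j=2: true
  j=3: true
All positions satisfy it → formula holds.

Yes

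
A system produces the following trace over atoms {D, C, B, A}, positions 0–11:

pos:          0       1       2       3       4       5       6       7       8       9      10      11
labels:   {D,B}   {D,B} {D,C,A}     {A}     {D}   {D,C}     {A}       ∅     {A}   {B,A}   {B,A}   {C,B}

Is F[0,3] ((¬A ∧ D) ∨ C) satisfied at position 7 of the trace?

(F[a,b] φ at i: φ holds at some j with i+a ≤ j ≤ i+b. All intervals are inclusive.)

False

Check ((¬A ∧ D) ∨ C) at each j in [7,10]:
  j=7: false
  j=8: false
  j=9: false
  j=10: false
No position in the window satisfies it → formula fails.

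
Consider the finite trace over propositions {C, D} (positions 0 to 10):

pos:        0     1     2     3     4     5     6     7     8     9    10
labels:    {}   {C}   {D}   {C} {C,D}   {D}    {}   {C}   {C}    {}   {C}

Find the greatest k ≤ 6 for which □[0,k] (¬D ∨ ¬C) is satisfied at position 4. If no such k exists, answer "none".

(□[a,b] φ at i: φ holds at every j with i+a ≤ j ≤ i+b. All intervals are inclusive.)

(¬D ∨ ¬C) must hold from j=4 onward; find where it first fails.
  j=4: fails → no k works.

none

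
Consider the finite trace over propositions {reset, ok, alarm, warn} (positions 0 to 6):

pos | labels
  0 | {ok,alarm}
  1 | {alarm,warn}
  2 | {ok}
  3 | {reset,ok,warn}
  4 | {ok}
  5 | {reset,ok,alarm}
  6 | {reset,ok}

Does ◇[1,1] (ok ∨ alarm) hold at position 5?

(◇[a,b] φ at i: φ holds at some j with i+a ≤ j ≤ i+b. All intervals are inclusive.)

Yes

Check (ok ∨ alarm) at each j in [6,6]:
  j=6: true
Found at j=6 → formula holds.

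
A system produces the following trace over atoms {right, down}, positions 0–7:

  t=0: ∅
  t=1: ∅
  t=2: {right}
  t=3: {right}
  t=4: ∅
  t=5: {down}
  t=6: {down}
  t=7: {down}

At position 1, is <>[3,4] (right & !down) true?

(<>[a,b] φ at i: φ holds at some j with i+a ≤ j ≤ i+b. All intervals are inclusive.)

False

Check (right & !down) at each j in [4,5]:
  j=4: false
  j=5: false
No position in the window satisfies it → formula fails.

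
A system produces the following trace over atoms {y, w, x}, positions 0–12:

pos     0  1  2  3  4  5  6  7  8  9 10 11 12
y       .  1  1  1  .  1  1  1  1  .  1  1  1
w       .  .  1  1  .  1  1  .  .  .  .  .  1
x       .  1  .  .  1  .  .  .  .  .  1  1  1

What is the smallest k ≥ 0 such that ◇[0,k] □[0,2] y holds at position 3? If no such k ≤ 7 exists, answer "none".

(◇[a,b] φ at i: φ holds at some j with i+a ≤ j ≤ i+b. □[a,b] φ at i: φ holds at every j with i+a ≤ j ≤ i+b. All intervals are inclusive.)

Scan j = 3,4,… for □[0,2] y:
  j=3: fails
  j=4: fails
  j=5: holds
First hit at j=5, so smallest k = 5-3 = 2.

2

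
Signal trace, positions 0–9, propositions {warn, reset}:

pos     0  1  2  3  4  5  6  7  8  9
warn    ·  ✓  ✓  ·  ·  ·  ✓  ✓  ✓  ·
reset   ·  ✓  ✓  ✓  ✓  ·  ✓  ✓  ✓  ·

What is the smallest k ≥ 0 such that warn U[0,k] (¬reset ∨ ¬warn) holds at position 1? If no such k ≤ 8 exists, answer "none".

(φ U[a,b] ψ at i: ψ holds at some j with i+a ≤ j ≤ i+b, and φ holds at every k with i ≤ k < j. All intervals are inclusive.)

Need earliest j ≥ 1 with (¬reset ∨ ¬warn), and warn at every k in [1,j-1].
  j=1: rhs fails.
  j=2: rhs fails.
  j=3: rhs holds; lhs holds on [1,2]. k = 2.

2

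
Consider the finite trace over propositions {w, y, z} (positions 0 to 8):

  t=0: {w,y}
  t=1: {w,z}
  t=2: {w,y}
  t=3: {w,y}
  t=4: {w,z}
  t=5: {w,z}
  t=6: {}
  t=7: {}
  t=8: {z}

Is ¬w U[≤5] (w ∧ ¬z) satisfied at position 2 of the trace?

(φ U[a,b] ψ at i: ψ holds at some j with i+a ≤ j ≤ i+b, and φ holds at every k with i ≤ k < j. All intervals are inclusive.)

Holds

Need some j in [2,7] with (w ∧ ¬z), and ¬w at every k in [2,j-1].
  j=2: (w ∧ ¬z) holds; no prefix to check → satisfied.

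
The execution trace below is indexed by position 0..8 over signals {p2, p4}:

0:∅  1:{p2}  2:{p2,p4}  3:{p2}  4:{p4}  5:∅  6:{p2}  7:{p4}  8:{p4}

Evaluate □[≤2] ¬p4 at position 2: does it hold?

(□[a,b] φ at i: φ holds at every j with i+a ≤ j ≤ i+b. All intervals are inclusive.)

Check ¬p4 at every j in [2,4]:
  j=2: false
  j=3: true
  j=4: false
Fails at j=2 → formula fails.

No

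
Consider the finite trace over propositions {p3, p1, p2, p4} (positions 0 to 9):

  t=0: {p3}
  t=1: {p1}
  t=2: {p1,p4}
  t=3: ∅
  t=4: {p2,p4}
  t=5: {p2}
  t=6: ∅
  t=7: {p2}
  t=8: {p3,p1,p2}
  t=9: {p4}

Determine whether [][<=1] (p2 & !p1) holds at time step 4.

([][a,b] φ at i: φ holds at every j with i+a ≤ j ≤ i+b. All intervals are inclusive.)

Check (p2 & !p1) at every j in [4,5]:
  j=4: true
  j=5: true
All positions satisfy it → formula holds.

Yes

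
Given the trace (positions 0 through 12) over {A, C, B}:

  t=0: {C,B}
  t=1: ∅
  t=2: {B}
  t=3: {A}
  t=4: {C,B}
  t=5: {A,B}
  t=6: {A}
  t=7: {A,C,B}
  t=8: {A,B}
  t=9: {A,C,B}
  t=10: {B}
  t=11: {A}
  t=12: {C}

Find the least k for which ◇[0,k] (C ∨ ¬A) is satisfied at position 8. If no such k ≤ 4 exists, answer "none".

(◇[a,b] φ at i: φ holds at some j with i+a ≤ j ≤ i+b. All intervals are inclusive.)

1

Scan j = 8,9,… for (C ∨ ¬A):
  j=8: fails
  j=9: holds
First hit at j=9, so smallest k = 9-8 = 1.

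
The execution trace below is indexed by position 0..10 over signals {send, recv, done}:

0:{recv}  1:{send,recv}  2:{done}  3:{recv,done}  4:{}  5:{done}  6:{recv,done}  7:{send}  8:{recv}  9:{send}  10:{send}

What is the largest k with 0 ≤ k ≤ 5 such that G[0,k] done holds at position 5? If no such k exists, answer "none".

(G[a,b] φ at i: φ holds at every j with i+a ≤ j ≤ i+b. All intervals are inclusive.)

done must hold from j=5 onward; find where it first fails.
  j=5: holds
  j=6: holds
  j=7: fails
Holds on [5,6], so largest k = 1.

1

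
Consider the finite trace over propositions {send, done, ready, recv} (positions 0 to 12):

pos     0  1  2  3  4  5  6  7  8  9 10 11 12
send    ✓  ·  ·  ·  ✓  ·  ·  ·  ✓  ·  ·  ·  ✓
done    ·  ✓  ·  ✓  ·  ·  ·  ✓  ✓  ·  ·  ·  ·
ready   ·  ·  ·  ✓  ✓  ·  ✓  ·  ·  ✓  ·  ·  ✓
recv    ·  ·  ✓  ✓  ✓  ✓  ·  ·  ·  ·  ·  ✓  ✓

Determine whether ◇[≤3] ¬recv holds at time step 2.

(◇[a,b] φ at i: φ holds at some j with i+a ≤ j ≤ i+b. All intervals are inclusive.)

Check ¬recv at each j in [2,5]:
  j=2: false
  j=3: false
  j=4: false
  j=5: false
No position in the window satisfies it → formula fails.

Does not hold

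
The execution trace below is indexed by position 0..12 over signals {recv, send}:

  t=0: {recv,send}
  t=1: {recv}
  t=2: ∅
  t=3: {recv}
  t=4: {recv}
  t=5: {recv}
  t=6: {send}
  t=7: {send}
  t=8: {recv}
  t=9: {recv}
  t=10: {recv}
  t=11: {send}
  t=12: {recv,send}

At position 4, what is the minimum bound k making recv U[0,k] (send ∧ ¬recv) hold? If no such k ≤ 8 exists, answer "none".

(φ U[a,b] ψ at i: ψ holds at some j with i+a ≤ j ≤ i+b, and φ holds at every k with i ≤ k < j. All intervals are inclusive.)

Need earliest j ≥ 4 with (send ∧ ¬recv), and recv at every k in [4,j-1].
  j=4: rhs fails.
  j=5: rhs fails.
  j=6: rhs holds; lhs holds on [4,5]. k = 2.

2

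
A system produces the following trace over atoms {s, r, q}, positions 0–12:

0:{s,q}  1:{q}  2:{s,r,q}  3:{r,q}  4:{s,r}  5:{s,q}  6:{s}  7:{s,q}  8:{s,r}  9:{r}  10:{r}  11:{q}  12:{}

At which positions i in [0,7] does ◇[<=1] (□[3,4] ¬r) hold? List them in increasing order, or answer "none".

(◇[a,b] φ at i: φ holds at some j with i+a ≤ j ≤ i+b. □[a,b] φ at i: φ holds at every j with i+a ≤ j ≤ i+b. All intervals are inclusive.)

Evaluate at each i in [0,7]:
  i=0: ✗ (none in [0,1])
  i=1: ✓ (witness j=2)
  i=2: ✓ (witness j=2)
  i=3: ✓ (witness j=3)
  i=4: ✗ (none in [4,5])
  i=5: ✗ (none in [5,6])
  i=6: ✗ (none in [6,7])
  i=7: ✓ (witness j=8)

1, 2, 3, 7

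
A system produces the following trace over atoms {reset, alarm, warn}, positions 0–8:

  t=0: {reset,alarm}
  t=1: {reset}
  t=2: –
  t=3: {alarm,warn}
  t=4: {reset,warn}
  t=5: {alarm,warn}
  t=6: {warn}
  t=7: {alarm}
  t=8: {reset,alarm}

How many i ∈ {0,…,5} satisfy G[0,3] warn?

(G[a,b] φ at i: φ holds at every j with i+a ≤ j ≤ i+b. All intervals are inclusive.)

Evaluate at each i in [0,5]:
  i=0: ✗ (fails at j=0)
  i=1: ✗ (fails at j=1)
  i=2: ✗ (fails at j=2)
  i=3: ✓ (all of [3,6])
  i=4: ✗ (fails at j=7)
  i=5: ✗ (fails at j=7)
Positions where it holds: {3} → 1.

1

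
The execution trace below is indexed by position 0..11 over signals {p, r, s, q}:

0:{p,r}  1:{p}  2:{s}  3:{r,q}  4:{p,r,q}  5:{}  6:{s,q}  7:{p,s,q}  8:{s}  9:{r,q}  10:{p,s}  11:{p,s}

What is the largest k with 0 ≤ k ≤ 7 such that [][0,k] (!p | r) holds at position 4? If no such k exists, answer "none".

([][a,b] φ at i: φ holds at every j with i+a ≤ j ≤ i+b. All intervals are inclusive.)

2

(!p | r) must hold from j=4 onward; find where it first fails.
  j=4: holds
  j=5: holds
  j=6: holds
  j=7: fails
Holds on [4,6], so largest k = 2.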